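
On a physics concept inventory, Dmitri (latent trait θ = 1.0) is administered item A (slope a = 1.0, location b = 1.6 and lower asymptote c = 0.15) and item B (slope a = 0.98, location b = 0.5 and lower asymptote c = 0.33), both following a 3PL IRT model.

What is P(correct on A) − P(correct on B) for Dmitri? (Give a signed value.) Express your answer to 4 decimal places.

P(θ) = c + (1 − c) · 1 / (1 + exp(−a(θ − b)))
P_A = 0.4512
P_B = 0.7455
P_A − P_B = -0.2943

-0.2943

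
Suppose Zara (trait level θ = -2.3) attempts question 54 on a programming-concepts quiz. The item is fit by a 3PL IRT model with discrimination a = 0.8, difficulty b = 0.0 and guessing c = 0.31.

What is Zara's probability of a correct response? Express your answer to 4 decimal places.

P(θ) = c + (1 − c) · 1 / (1 + exp(−a(θ − b)))
Exponent: 0.8 × (-2.3 − 0.0) = -1.8400
1/(1 + e^{1.8400}) = 0.1371
P = 0.31 + 0.69 × 0.1371 = 0.4046

0.4046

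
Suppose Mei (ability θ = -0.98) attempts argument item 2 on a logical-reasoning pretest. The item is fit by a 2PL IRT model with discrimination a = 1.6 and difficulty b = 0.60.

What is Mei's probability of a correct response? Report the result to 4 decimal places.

P(θ) = 1 / (1 + exp(−a(θ − b)))
Exponent: 1.6 × (-0.98 − 0.60) = -2.5280
1/(1 + e^{2.5280}) = 0.0739

0.0739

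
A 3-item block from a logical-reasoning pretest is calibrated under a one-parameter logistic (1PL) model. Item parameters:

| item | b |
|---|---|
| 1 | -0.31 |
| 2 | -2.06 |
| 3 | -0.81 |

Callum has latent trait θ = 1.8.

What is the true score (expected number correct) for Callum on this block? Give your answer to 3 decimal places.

P(θ) = 1 / (1 + exp(−(θ − b)))
P_1 = 1/(1+e^{-2.1100}) = 0.8919
P_2 = 1/(1+e^{-3.8600}) = 0.9794
P_3 = 1/(1+e^{-2.6100}) = 0.9315
E[score] = 0.8919 + 0.9794 + 0.9315 = 2.8027

2.803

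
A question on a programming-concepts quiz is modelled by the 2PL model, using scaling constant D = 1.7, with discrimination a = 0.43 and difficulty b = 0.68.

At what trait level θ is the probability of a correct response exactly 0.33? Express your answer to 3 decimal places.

-0.289

P(θ) = 1 / (1 + exp(−D·a(θ − b)))
logit = ln(0.3300/0.6700) = -0.7082
θ = b + logit/(1.7·a) = 0.68 + (-0.7082)/0.7310 = -0.2888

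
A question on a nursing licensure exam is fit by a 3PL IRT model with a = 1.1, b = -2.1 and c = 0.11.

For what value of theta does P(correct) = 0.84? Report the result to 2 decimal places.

-0.72

P(theta) = c + (1 − c) · 1 / (1 + exp(−a(theta − b)))
Remove guessing floor: (0.84 − 0.11)/(1 − 0.11) = 0.8202
logit = ln(0.8202/0.1798) = 1.5179
theta = b + logit/(a) = -2.1 + 1.5179/1.1000 = -0.7201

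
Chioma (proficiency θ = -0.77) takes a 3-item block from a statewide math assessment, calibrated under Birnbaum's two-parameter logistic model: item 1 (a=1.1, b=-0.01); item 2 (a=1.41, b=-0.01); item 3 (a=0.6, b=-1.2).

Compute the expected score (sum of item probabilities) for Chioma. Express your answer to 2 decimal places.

1.12

P(θ) = 1 / (1 + exp(−a(θ − b)))
P_1 = 1/(1+e^{0.8360}) = 0.3024
P_2 = 1/(1+e^{1.0716}) = 0.2551
P_3 = 1/(1+e^{-0.2580}) = 0.5641
E[score] = 0.3024 + 0.2551 + 0.5641 = 1.1216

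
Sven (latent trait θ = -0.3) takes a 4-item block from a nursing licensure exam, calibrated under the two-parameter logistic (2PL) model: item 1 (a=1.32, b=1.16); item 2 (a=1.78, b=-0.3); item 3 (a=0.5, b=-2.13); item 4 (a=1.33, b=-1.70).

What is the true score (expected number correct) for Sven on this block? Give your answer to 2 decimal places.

2.21

P(θ) = 1 / (1 + exp(−a(θ − b)))
P_1 = 1/(1+e^{1.9272}) = 0.1271
P_2 = 1/(1+e^{0.0000}) = 0.5000
P_3 = 1/(1+e^{-0.9150}) = 0.7140
P_4 = 1/(1+e^{-1.8620}) = 0.8655
E[score] = 0.1271 + 0.5000 + 0.7140 + 0.8655 = 2.2066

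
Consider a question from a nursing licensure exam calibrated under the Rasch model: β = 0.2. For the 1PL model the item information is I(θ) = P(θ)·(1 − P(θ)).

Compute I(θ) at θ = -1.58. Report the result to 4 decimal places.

0.1235

P = 1/(1+e^{1.7800}) = 0.1443
P(1−P) = 0.1443 × 0.8557 = 0.1235
I = P(1−P) = 0.12348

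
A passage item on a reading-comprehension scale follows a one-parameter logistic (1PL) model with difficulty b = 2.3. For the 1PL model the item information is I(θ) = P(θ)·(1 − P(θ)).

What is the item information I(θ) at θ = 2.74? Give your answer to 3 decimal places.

P = 1/(1+e^{-0.4400}) = 0.6083
P(1−P) = 0.6083 × 0.3917 = 0.2383
I = P(1−P) = 0.23828

0.238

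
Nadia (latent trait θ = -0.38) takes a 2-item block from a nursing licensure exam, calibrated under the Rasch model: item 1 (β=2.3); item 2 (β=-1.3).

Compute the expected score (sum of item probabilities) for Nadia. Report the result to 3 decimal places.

0.779

P(θ) = 1 / (1 + exp(−(θ − β)))
P_1 = 1/(1+e^{2.6800}) = 0.0642
P_2 = 1/(1+e^{-0.9200}) = 0.7150
E[score] = 0.0642 + 0.7150 = 0.7792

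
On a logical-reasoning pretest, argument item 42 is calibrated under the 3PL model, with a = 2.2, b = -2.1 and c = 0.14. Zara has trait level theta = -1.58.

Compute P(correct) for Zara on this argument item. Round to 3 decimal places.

0.792

P(theta) = c + (1 − c) · 1 / (1 + exp(−a(theta − b)))
Exponent: 2.2 × (-1.58 − (-2.1)) = 1.1440
1/(1 + e^{-1.1440}) = 0.7584
P = 0.14 + 0.86 × 0.7584 = 0.7922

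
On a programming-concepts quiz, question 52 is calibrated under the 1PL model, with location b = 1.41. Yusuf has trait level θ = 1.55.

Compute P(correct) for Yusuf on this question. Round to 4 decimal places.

0.5349

P(θ) = 1 / (1 + exp(−(θ − b)))
Exponent: (1.55 − 1.41) = 0.1400
1/(1 + e^{-0.1400}) = 0.5349
P = 0.5349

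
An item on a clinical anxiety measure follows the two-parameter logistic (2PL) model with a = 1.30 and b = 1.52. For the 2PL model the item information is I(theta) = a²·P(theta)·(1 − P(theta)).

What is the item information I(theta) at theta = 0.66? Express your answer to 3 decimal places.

0.314

P = 1/(1+e^{1.1180}) = 0.2464
P(1−P) = 0.2464 × 0.7536 = 0.1857
I = a² × P(1−P) = 1.30² × 0.1857 = 0.31380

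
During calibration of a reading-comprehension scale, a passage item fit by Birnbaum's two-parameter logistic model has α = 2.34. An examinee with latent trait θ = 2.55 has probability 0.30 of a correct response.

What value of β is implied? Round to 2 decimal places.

P(θ) = 1 / (1 + exp(−α(θ − β)))
logit(0.30) = ln(0.30/0.70) = -0.8473
β = θ − logit/(α) = 2.55 − (-0.8473)/2.3400 = 2.9121

2.91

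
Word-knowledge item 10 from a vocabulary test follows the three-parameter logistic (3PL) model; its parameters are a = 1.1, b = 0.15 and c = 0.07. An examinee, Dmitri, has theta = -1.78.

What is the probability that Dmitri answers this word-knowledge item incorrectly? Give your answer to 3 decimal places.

P(theta) = c + (1 − c) · 1 / (1 + exp(−a(theta − b)))
Exponent: 1.1 × (-1.78 − 0.15) = -2.1230
1/(1 + e^{2.1230}) = 0.1069
P = 0.07 + 0.93 × 0.1069 = 0.1694
P(incorrect) = 1 − 0.1694 = 0.8306

0.831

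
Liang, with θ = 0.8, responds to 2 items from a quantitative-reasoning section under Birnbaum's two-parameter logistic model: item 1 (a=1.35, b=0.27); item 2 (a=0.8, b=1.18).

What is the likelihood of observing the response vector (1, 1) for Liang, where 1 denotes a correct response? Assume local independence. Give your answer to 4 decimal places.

P(θ) = 1 / (1 + exp(−a(θ − b)))
P_1 = 1/(1+e^{-0.7155}) = 0.6716
P_2 = 1/(1+e^{0.3040}) = 0.4246
L = P_1 × P_2 = 0.6716 × 0.4246 = 0.28515

0.2852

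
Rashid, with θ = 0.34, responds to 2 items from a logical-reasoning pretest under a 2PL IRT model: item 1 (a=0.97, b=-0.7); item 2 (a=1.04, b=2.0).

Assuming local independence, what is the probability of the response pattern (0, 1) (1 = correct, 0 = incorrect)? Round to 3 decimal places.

0.040

P(θ) = 1 / (1 + exp(−a(θ − b)))
P_1 = 1/(1+e^{-1.0088}) = 0.7328
P_2 = 1/(1+e^{1.7264}) = 0.1510
L = (1−P_1) × P_2 = 0.2672 × 0.1510 = 0.04036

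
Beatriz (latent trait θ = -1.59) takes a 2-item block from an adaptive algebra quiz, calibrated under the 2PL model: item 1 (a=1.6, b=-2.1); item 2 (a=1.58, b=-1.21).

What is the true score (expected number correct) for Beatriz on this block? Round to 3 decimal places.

1.048

P(θ) = 1 / (1 + exp(−a(θ − b)))
P_1 = 1/(1+e^{-0.8160}) = 0.6934
P_2 = 1/(1+e^{0.6004}) = 0.3543
E[score] = 0.6934 + 0.3543 = 1.0476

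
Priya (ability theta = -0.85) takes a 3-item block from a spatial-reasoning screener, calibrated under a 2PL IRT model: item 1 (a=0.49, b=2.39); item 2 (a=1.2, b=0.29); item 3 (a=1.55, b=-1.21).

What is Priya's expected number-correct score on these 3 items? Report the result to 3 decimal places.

1.009

P(theta) = 1 / (1 + exp(−a(theta − b)))
P_1 = 1/(1+e^{1.5876}) = 0.1697
P_2 = 1/(1+e^{1.3680}) = 0.2029
P_3 = 1/(1+e^{-0.5580}) = 0.6360
E[score] = 0.1697 + 0.2029 + 0.6360 = 1.0087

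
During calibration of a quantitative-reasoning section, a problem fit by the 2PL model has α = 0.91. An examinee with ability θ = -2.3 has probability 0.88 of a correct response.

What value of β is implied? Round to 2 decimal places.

-4.49

P(θ) = 1 / (1 + exp(−α(θ − β)))
logit(0.88) = ln(0.88/0.12) = 1.9924
β = θ − logit/(α) = -2.3 − 1.9924/0.9100 = -4.4895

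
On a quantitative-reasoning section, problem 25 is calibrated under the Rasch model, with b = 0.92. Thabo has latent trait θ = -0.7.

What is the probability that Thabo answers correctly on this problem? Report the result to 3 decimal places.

0.165

P(θ) = 1 / (1 + exp(−(θ − b)))
Exponent: (-0.7 − 0.92) = -1.6200
1/(1 + e^{1.6200}) = 0.1652
P = 0.1652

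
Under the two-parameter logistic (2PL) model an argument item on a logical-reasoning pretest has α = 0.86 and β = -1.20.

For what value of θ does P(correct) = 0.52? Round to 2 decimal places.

-1.11

P(θ) = 1 / (1 + exp(−α(θ − β)))
logit = ln(0.5200/0.4800) = 0.0800
θ = β + logit/(α) = -1.20 + 0.0800/0.8600 = -1.1069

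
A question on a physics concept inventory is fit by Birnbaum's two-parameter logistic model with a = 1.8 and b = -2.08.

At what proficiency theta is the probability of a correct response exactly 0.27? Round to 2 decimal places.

P(theta) = 1 / (1 + exp(−a(theta − b)))
logit = ln(0.2700/0.7300) = -0.9946
theta = b + logit/(a) = -2.08 + (-0.9946)/1.8000 = -2.6326

-2.63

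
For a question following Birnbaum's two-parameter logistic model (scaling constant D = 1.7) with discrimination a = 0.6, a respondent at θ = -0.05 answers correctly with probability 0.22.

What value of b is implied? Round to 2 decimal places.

1.19

P(θ) = 1 / (1 + exp(−D·a(θ − b)))
logit(0.22) = ln(0.22/0.78) = -1.2657
b = θ − logit/(1.7·a) = -0.05 − (-1.2657)/1.0200 = 1.1908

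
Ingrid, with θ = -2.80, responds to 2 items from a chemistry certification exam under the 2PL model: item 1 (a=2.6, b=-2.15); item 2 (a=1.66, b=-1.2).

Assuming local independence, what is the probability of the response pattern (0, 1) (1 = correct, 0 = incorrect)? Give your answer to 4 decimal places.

0.0554

P(θ) = 1 / (1 + exp(−a(θ − b)))
P_1 = 1/(1+e^{1.6900}) = 0.1558
P_2 = 1/(1+e^{2.6560}) = 0.0656
L = (1−P_1) × P_2 = 0.8442 × 0.0656 = 0.05540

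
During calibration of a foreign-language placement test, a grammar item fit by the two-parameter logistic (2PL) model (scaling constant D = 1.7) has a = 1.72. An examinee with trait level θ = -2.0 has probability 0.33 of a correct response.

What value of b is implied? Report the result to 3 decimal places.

-1.758

P(θ) = 1 / (1 + exp(−D·a(θ − b)))
logit(0.33) = ln(0.33/0.67) = -0.7082
b = θ − logit/(1.7·a) = -2.0 − (-0.7082)/2.9240 = -1.7578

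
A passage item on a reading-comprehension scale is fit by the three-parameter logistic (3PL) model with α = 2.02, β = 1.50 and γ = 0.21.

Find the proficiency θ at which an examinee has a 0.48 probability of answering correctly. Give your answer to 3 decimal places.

1.176

P(θ) = γ + (1 − γ) · 1 / (1 + exp(−α(θ − β)))
Remove guessing floor: (0.48 − 0.21)/(1 − 0.21) = 0.3418
logit = ln(0.3418/0.6582) = -0.6554
θ = β + logit/(α) = 1.50 + (-0.6554)/2.0200 = 1.1755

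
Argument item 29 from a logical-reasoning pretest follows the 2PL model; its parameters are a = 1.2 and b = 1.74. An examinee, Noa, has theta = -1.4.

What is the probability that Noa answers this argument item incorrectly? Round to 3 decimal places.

P(theta) = 1 / (1 + exp(−a(theta − b)))
Exponent: 1.2 × (-1.4 − 1.74) = -3.7680
1/(1 + e^{3.7680}) = 0.0226
P(incorrect) = 1 − 0.0226 = 0.9774

0.977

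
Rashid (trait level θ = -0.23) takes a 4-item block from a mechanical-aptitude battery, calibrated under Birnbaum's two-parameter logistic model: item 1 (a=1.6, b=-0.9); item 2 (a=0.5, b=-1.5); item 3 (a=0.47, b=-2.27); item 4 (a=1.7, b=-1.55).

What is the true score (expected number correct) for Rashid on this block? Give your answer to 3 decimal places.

P(θ) = 1 / (1 + exp(−a(θ − b)))
P_1 = 1/(1+e^{-1.0720}) = 0.7450
P_2 = 1/(1+e^{-0.6350}) = 0.6536
P_3 = 1/(1+e^{-0.9588}) = 0.7229
P_4 = 1/(1+e^{-2.2440}) = 0.9041
E[score] = 0.7450 + 0.6536 + 0.7229 + 0.9041 = 3.0256

3.026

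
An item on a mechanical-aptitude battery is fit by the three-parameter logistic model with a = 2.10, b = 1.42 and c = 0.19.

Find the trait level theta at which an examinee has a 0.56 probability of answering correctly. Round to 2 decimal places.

P(theta) = c + (1 − c) · 1 / (1 + exp(−a(theta − b)))
Remove guessing floor: (0.56 − 0.19)/(1 − 0.19) = 0.4568
logit = ln(0.4568/0.5432) = -0.1733
theta = b + logit/(a) = 1.42 + (-0.1733)/2.1000 = 1.3375

1.34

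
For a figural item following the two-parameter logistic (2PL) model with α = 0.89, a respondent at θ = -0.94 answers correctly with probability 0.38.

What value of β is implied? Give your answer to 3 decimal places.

P(θ) = 1 / (1 + exp(−α(θ − β)))
logit(0.38) = ln(0.38/0.62) = -0.4895
β = θ − logit/(α) = -0.94 − (-0.4895)/0.8900 = -0.3899

-0.390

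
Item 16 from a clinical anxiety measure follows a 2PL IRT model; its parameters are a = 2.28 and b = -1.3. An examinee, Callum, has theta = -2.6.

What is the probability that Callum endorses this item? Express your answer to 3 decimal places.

0.049

P(theta) = 1 / (1 + exp(−a(theta − b)))
Exponent: 2.28 × (-2.6 − (-1.3)) = -2.9640
1/(1 + e^{2.9640}) = 0.0491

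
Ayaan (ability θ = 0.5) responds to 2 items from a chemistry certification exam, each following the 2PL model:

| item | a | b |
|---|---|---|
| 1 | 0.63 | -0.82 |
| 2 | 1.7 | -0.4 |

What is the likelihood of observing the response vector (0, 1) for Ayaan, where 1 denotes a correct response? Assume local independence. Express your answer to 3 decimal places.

P(θ) = 1 / (1 + exp(−a(θ − b)))
P_1 = 1/(1+e^{-0.8316}) = 0.6967
P_2 = 1/(1+e^{-1.5300}) = 0.8220
L = (1−P_1) × P_2 = 0.3033 × 0.8220 = 0.24932

0.249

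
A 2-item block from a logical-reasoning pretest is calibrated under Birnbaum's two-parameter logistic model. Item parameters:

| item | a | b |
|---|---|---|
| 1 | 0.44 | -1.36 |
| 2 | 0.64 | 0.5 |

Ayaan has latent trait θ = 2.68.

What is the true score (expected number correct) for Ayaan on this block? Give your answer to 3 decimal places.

1.657

P(θ) = 1 / (1 + exp(−a(θ − b)))
P_1 = 1/(1+e^{-1.7776}) = 0.8554
P_2 = 1/(1+e^{-1.3952}) = 0.8014
E[score] = 0.8554 + 0.8014 = 1.6568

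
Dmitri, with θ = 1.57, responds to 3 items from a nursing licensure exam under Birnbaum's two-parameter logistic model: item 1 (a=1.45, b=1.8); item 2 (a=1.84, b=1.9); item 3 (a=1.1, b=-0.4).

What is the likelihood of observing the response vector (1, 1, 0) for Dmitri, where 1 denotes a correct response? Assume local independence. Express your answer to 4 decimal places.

0.0151

P(θ) = 1 / (1 + exp(−a(θ − b)))
P_1 = 1/(1+e^{0.3335}) = 0.4174
P_2 = 1/(1+e^{0.6072}) = 0.3527
P_3 = 1/(1+e^{-2.1670}) = 0.8972
L = P_1 × P_2 × (1−P_3) = 0.4174 × 0.3527 × 0.1028 = 0.01513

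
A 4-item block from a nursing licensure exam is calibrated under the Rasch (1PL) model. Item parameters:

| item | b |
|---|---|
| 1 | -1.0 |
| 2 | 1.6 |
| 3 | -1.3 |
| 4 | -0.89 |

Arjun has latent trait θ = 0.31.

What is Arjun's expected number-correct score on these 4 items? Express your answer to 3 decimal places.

2.605

P(θ) = 1 / (1 + exp(−(θ − b)))
P_1 = 1/(1+e^{-1.3100}) = 0.7875
P_2 = 1/(1+e^{1.2900}) = 0.2159
P_3 = 1/(1+e^{-1.6100}) = 0.8334
P_4 = 1/(1+e^{-1.2000}) = 0.7685
E[score] = 0.7875 + 0.2159 + 0.8334 + 0.7685 = 2.6053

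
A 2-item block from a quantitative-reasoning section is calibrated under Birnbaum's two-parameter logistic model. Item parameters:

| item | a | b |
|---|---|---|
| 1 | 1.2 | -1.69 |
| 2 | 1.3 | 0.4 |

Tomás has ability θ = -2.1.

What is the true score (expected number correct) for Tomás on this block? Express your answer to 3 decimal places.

P(θ) = 1 / (1 + exp(−a(θ − b)))
P_1 = 1/(1+e^{0.4920}) = 0.3794
P_2 = 1/(1+e^{3.2500}) = 0.0373
E[score] = 0.3794 + 0.0373 = 0.4167

0.417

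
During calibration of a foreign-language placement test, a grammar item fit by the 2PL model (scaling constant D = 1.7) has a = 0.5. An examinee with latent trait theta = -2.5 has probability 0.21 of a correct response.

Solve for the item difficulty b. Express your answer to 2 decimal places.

-0.94

P(theta) = 1 / (1 + exp(−D·a(theta − b)))
logit(0.21) = ln(0.21/0.79) = -1.3249
b = theta − logit/(1.7·a) = -2.5 − (-1.3249)/0.8500 = -0.9413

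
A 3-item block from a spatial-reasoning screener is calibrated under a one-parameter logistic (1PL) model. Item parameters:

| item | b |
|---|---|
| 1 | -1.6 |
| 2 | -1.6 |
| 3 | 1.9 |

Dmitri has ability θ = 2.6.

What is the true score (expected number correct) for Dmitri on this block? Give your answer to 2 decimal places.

P(θ) = 1 / (1 + exp(−(θ − b)))
P_1 = 1/(1+e^{-4.2000}) = 0.9852
P_2 = 1/(1+e^{-4.2000}) = 0.9852
P_3 = 1/(1+e^{-0.7000}) = 0.6682
E[score] = 0.9852 + 0.9852 + 0.6682 = 2.6386

2.64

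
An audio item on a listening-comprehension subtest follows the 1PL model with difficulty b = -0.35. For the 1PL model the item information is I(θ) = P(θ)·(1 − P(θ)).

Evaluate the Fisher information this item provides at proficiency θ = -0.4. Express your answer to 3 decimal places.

0.250

P = 1/(1+e^{0.0500}) = 0.4875
P(1−P) = 0.4875 × 0.5125 = 0.2498
I = P(1−P) = 0.24984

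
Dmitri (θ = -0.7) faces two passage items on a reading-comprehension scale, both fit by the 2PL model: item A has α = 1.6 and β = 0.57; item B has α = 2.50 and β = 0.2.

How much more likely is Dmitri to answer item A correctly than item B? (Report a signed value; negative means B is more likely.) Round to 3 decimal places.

0.021

P(θ) = 1 / (1 + exp(−α(θ − β)))
P_A = 0.1159
P_B = 0.0953
P_A − P_B = 0.0205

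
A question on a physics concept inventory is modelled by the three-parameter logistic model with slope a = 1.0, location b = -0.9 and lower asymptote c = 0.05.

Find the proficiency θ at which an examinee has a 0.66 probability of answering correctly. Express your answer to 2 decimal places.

P(θ) = c + (1 − c) · 1 / (1 + exp(−a(θ − b)))
Remove guessing floor: (0.66 − 0.05)/(1 − 0.05) = 0.6421
logit = ln(0.6421/0.3579) = 0.5845
θ = b + logit/(a) = -0.9 + 0.5845/1.0000 = -0.3155

-0.32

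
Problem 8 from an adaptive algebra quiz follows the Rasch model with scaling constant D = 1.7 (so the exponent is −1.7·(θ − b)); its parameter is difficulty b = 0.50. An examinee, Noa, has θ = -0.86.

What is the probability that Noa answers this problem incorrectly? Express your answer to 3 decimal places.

0.910

P(θ) = 1 / (1 + exp(−D·(θ − b)))
Exponent: 1.7 × (-0.86 − 0.50) = -2.3120
1/(1 + e^{2.3120}) = 0.0901
P = 0.0901
P(incorrect) = 1 − 0.0901 = 0.9099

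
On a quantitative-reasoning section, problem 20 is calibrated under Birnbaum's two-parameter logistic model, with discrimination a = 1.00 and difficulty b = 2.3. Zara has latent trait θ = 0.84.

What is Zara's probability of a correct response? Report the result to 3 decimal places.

0.188

P(θ) = 1 / (1 + exp(−a(θ − b)))
Exponent: 1.00 × (0.84 − 2.3) = -1.4600
1/(1 + e^{1.4600}) = 0.1885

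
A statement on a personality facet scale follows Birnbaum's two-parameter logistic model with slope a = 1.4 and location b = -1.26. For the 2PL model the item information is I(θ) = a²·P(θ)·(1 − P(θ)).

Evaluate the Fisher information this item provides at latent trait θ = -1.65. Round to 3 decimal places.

P = 1/(1+e^{0.5460}) = 0.3668
P(1−P) = 0.3668 × 0.6332 = 0.2323
I = a² × P(1−P) = 1.4² × 0.2323 = 0.45522

0.455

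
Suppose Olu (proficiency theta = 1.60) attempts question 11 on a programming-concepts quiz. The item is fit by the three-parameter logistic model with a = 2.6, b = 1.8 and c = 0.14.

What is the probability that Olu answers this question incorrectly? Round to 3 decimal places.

P(theta) = c + (1 − c) · 1 / (1 + exp(−a(theta − b)))
Exponent: 2.6 × (1.60 − 1.8) = -0.5200
1/(1 + e^{0.5200}) = 0.3729
P = 0.14 + 0.86 × 0.3729 = 0.4607
P(incorrect) = 1 − 0.4607 = 0.5393

0.539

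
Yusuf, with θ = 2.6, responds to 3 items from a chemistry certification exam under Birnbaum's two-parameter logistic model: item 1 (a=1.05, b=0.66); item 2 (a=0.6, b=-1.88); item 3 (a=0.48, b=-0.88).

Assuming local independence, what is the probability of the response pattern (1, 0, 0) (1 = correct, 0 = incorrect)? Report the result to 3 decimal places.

P(θ) = 1 / (1 + exp(−a(θ − b)))
P_1 = 1/(1+e^{-2.0370}) = 0.8846
P_2 = 1/(1+e^{-2.6880}) = 0.9363
P_3 = 1/(1+e^{-1.6704}) = 0.8416
L = P_1 × (1−P_2) × (1−P_3) = 0.8846 × 0.0637 × 0.1584 = 0.00892

0.009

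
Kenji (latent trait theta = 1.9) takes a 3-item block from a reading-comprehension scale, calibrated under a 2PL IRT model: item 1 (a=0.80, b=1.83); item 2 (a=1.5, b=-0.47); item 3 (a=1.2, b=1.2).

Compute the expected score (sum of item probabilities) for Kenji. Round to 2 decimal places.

2.18

P(theta) = 1 / (1 + exp(−a(theta − b)))
P_1 = 1/(1+e^{-0.0560}) = 0.5140
P_2 = 1/(1+e^{-3.5550}) = 0.9722
P_3 = 1/(1+e^{-0.8400}) = 0.6985
E[score] = 0.5140 + 0.9722 + 0.6985 = 2.1847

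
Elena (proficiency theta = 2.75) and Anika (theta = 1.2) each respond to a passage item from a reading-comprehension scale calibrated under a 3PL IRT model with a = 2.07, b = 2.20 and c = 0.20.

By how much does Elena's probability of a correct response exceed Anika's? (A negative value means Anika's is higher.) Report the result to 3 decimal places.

0.516

P(theta) = c + (1 − c) · 1 / (1 + exp(−a(theta − b)))
P(Elena) = 0.8059  [exponent 1.1385]
P(Anika) = 0.2896  [exponent -2.0700]
Difference = 0.8059 − 0.2896 = 0.5163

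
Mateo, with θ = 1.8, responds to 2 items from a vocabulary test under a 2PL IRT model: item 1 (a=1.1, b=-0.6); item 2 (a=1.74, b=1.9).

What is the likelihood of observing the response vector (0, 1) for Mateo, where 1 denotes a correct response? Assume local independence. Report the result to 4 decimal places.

P(θ) = 1 / (1 + exp(−a(θ − b)))
P_1 = 1/(1+e^{-2.6400}) = 0.9334
P_2 = 1/(1+e^{0.1740}) = 0.4566
L = (1−P_1) × P_2 = 0.0666 × 0.4566 = 0.03041

0.0304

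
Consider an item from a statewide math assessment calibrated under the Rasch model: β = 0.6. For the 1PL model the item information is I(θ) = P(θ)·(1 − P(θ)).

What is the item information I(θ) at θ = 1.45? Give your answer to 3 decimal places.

0.210

P = 1/(1+e^{-0.8500}) = 0.7006
P(1−P) = 0.7006 × 0.2994 = 0.2098
I = P(1−P) = 0.20977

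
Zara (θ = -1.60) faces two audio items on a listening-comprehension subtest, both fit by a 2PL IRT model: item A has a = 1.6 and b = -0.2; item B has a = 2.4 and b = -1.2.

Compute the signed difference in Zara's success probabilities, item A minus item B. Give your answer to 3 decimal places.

-0.181

P(θ) = 1 / (1 + exp(−a(θ − b)))
P_A = 0.0962
P_B = 0.2769
P_A − P_B = -0.1807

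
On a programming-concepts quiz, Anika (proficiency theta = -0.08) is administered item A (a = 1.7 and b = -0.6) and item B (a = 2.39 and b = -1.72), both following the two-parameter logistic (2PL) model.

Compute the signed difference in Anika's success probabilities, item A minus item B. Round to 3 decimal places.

-0.273

P(theta) = 1 / (1 + exp(−a(theta − b)))
P_A = 0.7077
P_B = 0.9805
P_A − P_B = -0.2729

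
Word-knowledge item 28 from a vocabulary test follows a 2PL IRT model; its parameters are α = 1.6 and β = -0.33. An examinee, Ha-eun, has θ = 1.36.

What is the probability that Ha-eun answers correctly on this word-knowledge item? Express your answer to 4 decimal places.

P(θ) = 1 / (1 + exp(−α(θ − β)))
Exponent: 1.6 × (1.36 − (-0.33)) = 2.7040
1/(1 + e^{-2.7040}) = 0.9373

0.9373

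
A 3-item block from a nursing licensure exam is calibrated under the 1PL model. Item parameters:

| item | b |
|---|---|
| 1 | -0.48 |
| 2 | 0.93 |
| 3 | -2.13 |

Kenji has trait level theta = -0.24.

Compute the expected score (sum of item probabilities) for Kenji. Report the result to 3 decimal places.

1.665

P(theta) = 1 / (1 + exp(−(theta − b)))
P_1 = 1/(1+e^{-0.2400}) = 0.5597
P_2 = 1/(1+e^{1.1700}) = 0.2369
P_3 = 1/(1+e^{-1.8900}) = 0.8688
E[score] = 0.5597 + 0.2369 + 0.8688 = 1.6653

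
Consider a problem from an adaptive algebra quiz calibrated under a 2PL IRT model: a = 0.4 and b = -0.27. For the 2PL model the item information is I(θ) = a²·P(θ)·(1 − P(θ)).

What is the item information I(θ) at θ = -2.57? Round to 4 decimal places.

P = 1/(1+e^{0.9200}) = 0.2850
P(1−P) = 0.2850 × 0.7150 = 0.2038
I = a² × P(1−P) = 0.4² × 0.2038 = 0.03260

0.0326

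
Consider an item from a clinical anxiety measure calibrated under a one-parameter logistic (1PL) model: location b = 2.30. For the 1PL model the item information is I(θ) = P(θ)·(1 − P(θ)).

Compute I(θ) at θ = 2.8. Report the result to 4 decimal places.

P = 1/(1+e^{-0.5000}) = 0.6225
P(1−P) = 0.6225 × 0.3775 = 0.2350
I = P(1−P) = 0.23500

0.2350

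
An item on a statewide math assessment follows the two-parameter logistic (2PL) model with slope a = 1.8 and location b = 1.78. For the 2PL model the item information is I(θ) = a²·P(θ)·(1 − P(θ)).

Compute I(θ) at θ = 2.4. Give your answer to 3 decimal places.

0.602

P = 1/(1+e^{-1.1160}) = 0.7532
P(1−P) = 0.7532 × 0.2468 = 0.1859
I = a² × P(1−P) = 1.8² × 0.1859 = 0.60221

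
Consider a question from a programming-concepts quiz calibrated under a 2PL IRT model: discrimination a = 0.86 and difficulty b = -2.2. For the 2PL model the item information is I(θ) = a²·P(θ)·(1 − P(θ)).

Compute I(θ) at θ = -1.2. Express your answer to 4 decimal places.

0.1545

P = 1/(1+e^{-0.8600}) = 0.7027
P(1−P) = 0.7027 × 0.2973 = 0.2089
I = a² × P(1−P) = 0.86² × 0.2089 = 0.15452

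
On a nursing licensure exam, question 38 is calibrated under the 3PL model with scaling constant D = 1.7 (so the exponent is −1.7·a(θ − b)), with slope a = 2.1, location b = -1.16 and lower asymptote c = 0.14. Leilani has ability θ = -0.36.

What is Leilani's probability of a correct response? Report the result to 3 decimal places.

P(θ) = c + (1 − c) · 1 / (1 + exp(−D·a(θ − b)))
Exponent: 1.7 × 2.1 × (-0.36 − (-1.16)) = 2.8560
1/(1 + e^{-2.8560}) = 0.9456
P = 0.14 + 0.86 × 0.9456 = 0.9532

0.953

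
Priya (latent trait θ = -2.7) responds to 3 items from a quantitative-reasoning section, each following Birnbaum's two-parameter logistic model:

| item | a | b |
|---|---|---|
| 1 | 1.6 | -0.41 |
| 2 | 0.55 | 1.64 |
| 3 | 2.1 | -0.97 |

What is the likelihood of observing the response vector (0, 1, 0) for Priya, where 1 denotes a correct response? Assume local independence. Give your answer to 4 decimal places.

0.0800

P(θ) = 1 / (1 + exp(−a(θ − b)))
P_1 = 1/(1+e^{3.6640}) = 0.0250
P_2 = 1/(1+e^{2.3870}) = 0.0842
P_3 = 1/(1+e^{3.6330}) = 0.0258
L = (1−P_1) × P_2 × (1−P_3) = 0.9750 × 0.0842 × 0.9742 = 0.07995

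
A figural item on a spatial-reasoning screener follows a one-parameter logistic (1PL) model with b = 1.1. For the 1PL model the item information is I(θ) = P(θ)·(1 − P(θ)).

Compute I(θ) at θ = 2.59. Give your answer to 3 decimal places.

P = 1/(1+e^{-1.4900}) = 0.8161
P(1−P) = 0.8161 × 0.1839 = 0.1501
I = P(1−P) = 0.15009

0.150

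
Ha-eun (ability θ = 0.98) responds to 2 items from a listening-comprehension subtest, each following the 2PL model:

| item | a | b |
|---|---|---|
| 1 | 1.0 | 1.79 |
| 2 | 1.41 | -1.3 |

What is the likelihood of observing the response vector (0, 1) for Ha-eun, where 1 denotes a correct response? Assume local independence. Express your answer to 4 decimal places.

0.6654

P(θ) = 1 / (1 + exp(−a(θ − b)))
P_1 = 1/(1+e^{0.8100}) = 0.3079
P_2 = 1/(1+e^{-3.2148}) = 0.9614
L = (1−P_1) × P_2 = 0.6921 × 0.9614 = 0.66539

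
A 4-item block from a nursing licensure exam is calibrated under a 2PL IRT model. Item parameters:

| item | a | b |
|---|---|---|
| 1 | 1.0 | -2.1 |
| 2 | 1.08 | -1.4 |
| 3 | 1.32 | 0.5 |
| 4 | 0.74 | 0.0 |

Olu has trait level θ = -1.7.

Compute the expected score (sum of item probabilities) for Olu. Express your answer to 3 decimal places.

1.292

P(θ) = 1 / (1 + exp(−a(θ − b)))
P_1 = 1/(1+e^{-0.4000}) = 0.5987
P_2 = 1/(1+e^{0.3240}) = 0.4197
P_3 = 1/(1+e^{2.9040}) = 0.0520
P_4 = 1/(1+e^{1.2580}) = 0.2213
E[score] = 0.5987 + 0.4197 + 0.0520 + 0.2213 = 1.2917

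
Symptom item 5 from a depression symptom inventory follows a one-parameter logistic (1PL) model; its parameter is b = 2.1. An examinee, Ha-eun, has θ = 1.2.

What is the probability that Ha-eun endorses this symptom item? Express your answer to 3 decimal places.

P(θ) = 1 / (1 + exp(−(θ − b)))
Exponent: (1.2 − 2.1) = -0.9000
1/(1 + e^{0.9000}) = 0.2891
P = 0.2891

0.289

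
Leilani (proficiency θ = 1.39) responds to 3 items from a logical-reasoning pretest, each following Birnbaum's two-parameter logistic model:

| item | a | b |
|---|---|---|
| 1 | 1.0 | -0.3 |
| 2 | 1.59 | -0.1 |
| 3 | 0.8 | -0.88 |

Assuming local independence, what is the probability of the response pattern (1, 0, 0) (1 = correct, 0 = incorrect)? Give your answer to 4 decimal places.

P(θ) = 1 / (1 + exp(−a(θ − b)))
P_1 = 1/(1+e^{-1.6900}) = 0.8442
P_2 = 1/(1+e^{-2.3691}) = 0.9144
P_3 = 1/(1+e^{-1.8160}) = 0.8601
L = P_1 × (1−P_2) × (1−P_3) = 0.8442 × 0.0856 × 0.1399 = 0.01011

0.0101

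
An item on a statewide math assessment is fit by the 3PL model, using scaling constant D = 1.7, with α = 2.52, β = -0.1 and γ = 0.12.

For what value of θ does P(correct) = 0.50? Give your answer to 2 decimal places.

-0.16

P(θ) = γ + (1 − γ) · 1 / (1 + exp(−D·α(θ − β)))
Remove guessing floor: (0.50 − 0.12)/(1 − 0.12) = 0.4318
logit = ln(0.4318/0.5682) = -0.2744
θ = β + logit/(1.7·α) = -0.1 + (-0.2744)/4.2840 = -0.1641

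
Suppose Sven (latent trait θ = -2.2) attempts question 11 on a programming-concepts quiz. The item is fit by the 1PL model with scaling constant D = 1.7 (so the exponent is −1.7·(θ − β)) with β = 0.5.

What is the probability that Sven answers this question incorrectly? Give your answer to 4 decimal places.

0.9899

P(θ) = 1 / (1 + exp(−D·(θ − β)))
Exponent: 1.7 × (-2.2 − 0.5) = -4.5900
1/(1 + e^{4.5900}) = 0.0101
P = 0.0101
P(incorrect) = 1 − 0.0101 = 0.9899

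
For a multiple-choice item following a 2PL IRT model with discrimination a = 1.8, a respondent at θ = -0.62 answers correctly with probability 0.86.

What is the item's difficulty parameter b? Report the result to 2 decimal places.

-1.63

P(θ) = 1 / (1 + exp(−a(θ − b)))
logit(0.86) = ln(0.86/0.14) = 1.8153
b = θ − logit/(a) = -0.62 − 1.8153/1.8000 = -1.6285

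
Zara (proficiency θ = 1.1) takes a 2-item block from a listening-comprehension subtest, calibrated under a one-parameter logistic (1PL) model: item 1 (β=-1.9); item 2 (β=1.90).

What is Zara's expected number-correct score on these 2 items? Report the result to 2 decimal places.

P(θ) = 1 / (1 + exp(−(θ − β)))
P_1 = 1/(1+e^{-3.0000}) = 0.9526
P_2 = 1/(1+e^{0.8000}) = 0.3100
E[score] = 0.9526 + 0.3100 = 1.2626

1.26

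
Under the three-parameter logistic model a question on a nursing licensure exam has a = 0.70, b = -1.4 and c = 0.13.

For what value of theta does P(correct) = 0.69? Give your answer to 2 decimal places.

-0.56

P(theta) = c + (1 − c) · 1 / (1 + exp(−a(theta − b)))
Remove guessing floor: (0.69 − 0.13)/(1 − 0.13) = 0.6437
logit = ln(0.6437/0.3563) = 0.5914
theta = b + logit/(a) = -1.4 + 0.5914/0.7000 = -0.5552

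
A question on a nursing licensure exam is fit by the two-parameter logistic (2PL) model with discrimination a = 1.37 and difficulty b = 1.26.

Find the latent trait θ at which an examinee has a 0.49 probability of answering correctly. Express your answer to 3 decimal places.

1.231

P(θ) = 1 / (1 + exp(−a(θ − b)))
logit = ln(0.4900/0.5100) = -0.0400
θ = b + logit/(a) = 1.26 + (-0.0400)/1.3700 = 1.2308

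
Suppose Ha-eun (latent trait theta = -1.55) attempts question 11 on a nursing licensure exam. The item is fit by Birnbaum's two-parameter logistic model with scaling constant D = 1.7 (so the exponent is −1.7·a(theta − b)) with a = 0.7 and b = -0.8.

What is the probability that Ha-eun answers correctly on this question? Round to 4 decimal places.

0.2906

P(theta) = 1 / (1 + exp(−D·a(theta − b)))
Exponent: 1.7 × 0.7 × (-1.55 − (-0.8)) = -0.8925
1/(1 + e^{0.8925}) = 0.2906
P = 0.2906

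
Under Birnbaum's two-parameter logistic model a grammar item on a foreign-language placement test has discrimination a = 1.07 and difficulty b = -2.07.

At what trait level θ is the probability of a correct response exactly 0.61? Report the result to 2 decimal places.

-1.65

P(θ) = 1 / (1 + exp(−a(θ − b)))
logit = ln(0.6100/0.3900) = 0.4473
θ = b + logit/(a) = -2.07 + 0.4473/1.0700 = -1.6520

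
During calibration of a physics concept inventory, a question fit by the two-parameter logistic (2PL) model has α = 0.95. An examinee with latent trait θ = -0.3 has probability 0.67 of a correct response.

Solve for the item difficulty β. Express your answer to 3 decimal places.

P(θ) = 1 / (1 + exp(−α(θ − β)))
logit(0.67) = ln(0.67/0.33) = 0.7082
β = θ − logit/(α) = -0.3 − 0.7082/0.9500 = -1.0455

-1.045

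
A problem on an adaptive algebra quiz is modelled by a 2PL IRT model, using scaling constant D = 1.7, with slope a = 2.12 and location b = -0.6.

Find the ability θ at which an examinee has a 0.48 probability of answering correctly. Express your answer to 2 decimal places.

-0.62

P(θ) = 1 / (1 + exp(−D·a(θ − b)))
logit = ln(0.4800/0.5200) = -0.0800
θ = b + logit/(1.7·a) = -0.6 + (-0.0800)/3.6040 = -0.6222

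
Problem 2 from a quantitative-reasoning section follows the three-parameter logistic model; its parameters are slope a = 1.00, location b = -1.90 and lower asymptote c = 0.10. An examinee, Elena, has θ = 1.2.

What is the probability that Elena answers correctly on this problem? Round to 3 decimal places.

0.961

P(θ) = c + (1 − c) · 1 / (1 + exp(−a(θ − b)))
Exponent: 1.00 × (1.2 − (-1.90)) = 3.1000
1/(1 + e^{-3.1000}) = 0.9569
P = 0.10 + 0.90 × 0.9569 = 0.9612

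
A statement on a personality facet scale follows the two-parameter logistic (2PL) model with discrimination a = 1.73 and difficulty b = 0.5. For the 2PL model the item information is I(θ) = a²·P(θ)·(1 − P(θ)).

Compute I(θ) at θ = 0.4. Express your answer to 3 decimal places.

0.743

P = 1/(1+e^{0.1730}) = 0.4569
P(1−P) = 0.4569 × 0.5431 = 0.2481
I = a² × P(1−P) = 1.73² × 0.2481 = 0.74265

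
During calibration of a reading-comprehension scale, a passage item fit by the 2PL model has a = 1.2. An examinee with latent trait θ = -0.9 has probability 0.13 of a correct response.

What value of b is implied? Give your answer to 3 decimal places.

P(θ) = 1 / (1 + exp(−a(θ − b)))
logit(0.13) = ln(0.13/0.87) = -1.9010
b = θ − logit/(a) = -0.9 − (-1.9010)/1.2000 = 0.6841

0.684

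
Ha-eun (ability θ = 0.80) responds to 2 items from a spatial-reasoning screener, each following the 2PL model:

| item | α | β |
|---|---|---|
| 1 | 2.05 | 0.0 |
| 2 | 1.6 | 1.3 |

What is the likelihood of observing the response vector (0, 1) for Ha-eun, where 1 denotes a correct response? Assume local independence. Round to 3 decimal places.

0.050

P(θ) = 1 / (1 + exp(−α(θ − β)))
P_1 = 1/(1+e^{-1.6400}) = 0.8375
P_2 = 1/(1+e^{0.8000}) = 0.3100
L = (1−P_1) × P_2 = 0.1625 × 0.3100 = 0.05037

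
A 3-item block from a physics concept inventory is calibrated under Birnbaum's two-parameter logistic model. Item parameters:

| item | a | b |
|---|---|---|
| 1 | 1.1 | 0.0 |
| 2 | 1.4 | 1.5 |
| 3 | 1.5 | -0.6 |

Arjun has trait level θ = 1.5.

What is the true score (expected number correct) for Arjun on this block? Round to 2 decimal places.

P(θ) = 1 / (1 + exp(−a(θ − b)))
P_1 = 1/(1+e^{-1.6500}) = 0.8389
P_2 = 1/(1+e^{0.0000}) = 0.5000
P_3 = 1/(1+e^{-3.1500}) = 0.9589
E[score] = 0.8389 + 0.5000 + 0.9589 = 2.2978

2.30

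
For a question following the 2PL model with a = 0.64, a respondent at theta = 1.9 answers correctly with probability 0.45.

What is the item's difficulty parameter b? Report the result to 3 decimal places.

2.214

P(theta) = 1 / (1 + exp(−a(theta − b)))
logit(0.45) = ln(0.45/0.55) = -0.2007
b = theta − logit/(a) = 1.9 − (-0.2007)/0.6400 = 2.2135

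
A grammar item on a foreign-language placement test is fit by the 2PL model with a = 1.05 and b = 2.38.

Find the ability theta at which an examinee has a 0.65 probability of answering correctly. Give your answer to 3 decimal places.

2.970

P(theta) = 1 / (1 + exp(−a(theta − b)))
logit = ln(0.6500/0.3500) = 0.6190
theta = b + logit/(a) = 2.38 + 0.6190/1.0500 = 2.9696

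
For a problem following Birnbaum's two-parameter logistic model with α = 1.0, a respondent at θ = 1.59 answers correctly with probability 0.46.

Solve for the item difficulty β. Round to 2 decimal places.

1.75

P(θ) = 1 / (1 + exp(−α(θ − β)))
logit(0.46) = ln(0.46/0.54) = -0.1603
β = θ − logit/(α) = 1.59 − (-0.1603)/1.0000 = 1.7503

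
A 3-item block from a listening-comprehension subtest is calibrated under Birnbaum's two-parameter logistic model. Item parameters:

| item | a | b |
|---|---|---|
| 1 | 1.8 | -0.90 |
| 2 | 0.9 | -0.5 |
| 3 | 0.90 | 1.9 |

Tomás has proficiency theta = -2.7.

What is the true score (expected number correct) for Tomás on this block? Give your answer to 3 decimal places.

0.175

P(theta) = 1 / (1 + exp(−a(theta − b)))
P_1 = 1/(1+e^{3.2400}) = 0.0377
P_2 = 1/(1+e^{1.9800}) = 0.1213
P_3 = 1/(1+e^{4.1400}) = 0.0157
E[score] = 0.0377 + 0.1213 + 0.0157 = 0.1747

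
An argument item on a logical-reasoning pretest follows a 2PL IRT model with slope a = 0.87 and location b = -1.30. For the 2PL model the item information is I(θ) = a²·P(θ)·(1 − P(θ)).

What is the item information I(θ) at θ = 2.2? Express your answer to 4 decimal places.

P = 1/(1+e^{-3.0450}) = 0.9546
P(1−P) = 0.9546 × 0.0454 = 0.0434
I = a² × P(1−P) = 0.87² × 0.0434 = 0.03283

0.0328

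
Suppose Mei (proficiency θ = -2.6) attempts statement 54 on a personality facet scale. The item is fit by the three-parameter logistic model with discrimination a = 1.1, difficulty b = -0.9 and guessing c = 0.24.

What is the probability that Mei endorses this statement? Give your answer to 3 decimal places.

0.341

P(θ) = c + (1 − c) · 1 / (1 + exp(−a(θ − b)))
Exponent: 1.1 × (-2.6 − (-0.9)) = -1.8700
1/(1 + e^{1.8700}) = 0.1335
P = 0.24 + 0.76 × 0.1335 = 0.3415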